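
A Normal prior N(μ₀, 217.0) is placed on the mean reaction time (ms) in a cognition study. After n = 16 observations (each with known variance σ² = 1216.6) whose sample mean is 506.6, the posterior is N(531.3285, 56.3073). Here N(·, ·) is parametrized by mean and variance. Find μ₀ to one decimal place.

With known observation variance, the Normal–Normal posterior has precision τ_n = τ₀ + n/σ² and mean μ_n = (τ₀μ₀ + (n/σ²)x̄)/τ_n.
Here τ₀ = 1/217.0 = 0.004608 and τ_data = 16/1216.6 = 0.013151, so τ_n = 0.017759.
Rearranging for μ₀: μ₀ = (μ_n·τ_n − τ_data·x̄)/τ₀ = (531.3285·0.017759 − 0.013151·506.6) / 0.004608 = 2.773566/0.004608 ≈ 601.9.

μ₀ = 601.9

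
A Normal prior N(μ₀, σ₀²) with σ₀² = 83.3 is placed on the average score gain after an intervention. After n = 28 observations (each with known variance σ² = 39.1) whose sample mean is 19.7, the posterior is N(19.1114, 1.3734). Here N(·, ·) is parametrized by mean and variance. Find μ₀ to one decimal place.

μ₀ = -16.0

The posterior mean is a precision-weighted average: μ_n = (τ₀μ₀ + τ_data·x̄)/(τ₀+τ_data), with τ₀=1/σ₀² and τ_data=n/σ².
Here τ₀ = 1/83.3 = 0.012005 and τ_data = 28/39.1 = 0.716113, so τ_n = 0.728118.
Rearranging for μ₀: μ₀ = (μ_n·τ_n − τ_data·x̄)/τ₀ = (19.1114·0.728118 − 0.716113·19.7) / 0.012005 = -0.192072/0.012005 ≈ -16.0.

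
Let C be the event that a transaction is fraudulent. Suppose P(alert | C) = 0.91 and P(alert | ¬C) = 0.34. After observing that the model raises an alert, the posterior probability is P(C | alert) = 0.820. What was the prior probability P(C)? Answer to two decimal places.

In odds form, posterior odds = prior odds × likelihood ratio, so prior odds = posterior odds ÷ LR.
Posterior odds = 0.820/(1−0.820) = 4.5556. LR = 0.91/0.34 = 2.6765.
Prior odds = 4.5556/2.6765 = 1.7021, so P(C) = 1.7021/(1+1.7021) ≈ 0.63.

P(C) = 0.63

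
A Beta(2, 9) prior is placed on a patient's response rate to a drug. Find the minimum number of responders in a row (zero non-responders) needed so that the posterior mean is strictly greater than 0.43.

k = 5

After k responders and 0 non-responders the posterior is Beta(2+k, 9), with mean (2+k)/(2+9+k).
Set (2+k)/(11+k) > 0.43 and solve: k > (0.43·11 − 2)/(1 − 0.43) = 4.789.
The smallest integer exceeding 4.789 is 5, and checking k=5: (7)/(16) = 0.4375 > 0.43.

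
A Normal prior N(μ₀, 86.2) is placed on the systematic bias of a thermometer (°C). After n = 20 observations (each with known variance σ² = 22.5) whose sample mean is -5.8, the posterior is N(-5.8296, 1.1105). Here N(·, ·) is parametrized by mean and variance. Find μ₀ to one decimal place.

The posterior mean is a precision-weighted average: μ_n = (τ₀μ₀ + τ_data·x̄)/(τ₀+τ_data), with τ₀=1/σ₀² and τ_data=n/σ².
Here τ₀ = 1/86.2 = 0.011601 and τ_data = 20/22.5 = 0.888889, so τ_n = 0.900490.
Rearranging for μ₀: μ₀ = (μ_n·τ_n − τ_data·x̄)/τ₀ = (-5.8296·0.900490 − 0.888889·-5.8) / 0.011601 = -0.093940/0.011601 ≈ -8.1.

μ₀ = -8.1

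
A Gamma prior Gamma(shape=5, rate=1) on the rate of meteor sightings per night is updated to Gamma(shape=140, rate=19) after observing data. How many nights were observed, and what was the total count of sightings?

Gamma–Poisson conjugacy: posterior shape = α + Σxᵢ, posterior rate = β + n.
Matching: Σxᵢ = 140 − 5 = 135 and n = 19 − 1 = 18.

n = 18 nights with total 135 sightings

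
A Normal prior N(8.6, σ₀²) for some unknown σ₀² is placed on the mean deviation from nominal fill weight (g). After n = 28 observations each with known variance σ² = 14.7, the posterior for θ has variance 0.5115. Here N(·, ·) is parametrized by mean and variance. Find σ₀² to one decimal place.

For the Normal–Normal model with known σ², precisions add: τ_n = τ₀ + n/σ².
So 1/σ₀² = 1/0.5115 − 28/14.7 = 1.955034 − 1.904762 = 0.050272.
Hence σ₀² = 1/0.050272 ≈ 19.9.

σ₀² = 19.9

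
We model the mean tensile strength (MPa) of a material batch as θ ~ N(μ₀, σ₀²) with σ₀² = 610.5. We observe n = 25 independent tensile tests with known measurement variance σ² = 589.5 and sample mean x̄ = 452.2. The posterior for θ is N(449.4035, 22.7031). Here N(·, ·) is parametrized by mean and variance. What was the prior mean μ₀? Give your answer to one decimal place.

The posterior mean is a precision-weighted average: μ_n = (τ₀μ₀ + τ_data·x̄)/(τ₀+τ_data), with τ₀=1/σ₀² and τ_data=n/σ².
Here τ₀ = 1/610.5 = 0.001638 and τ_data = 25/589.5 = 0.042409, so τ_n = 0.044047.
Rearranging for μ₀: μ₀ = (μ_n·τ_n − τ_data·x̄)/τ₀ = (449.4035·0.044047 − 0.042409·452.2) / 0.001638 = 0.617526/0.001638 ≈ 377.0.

μ₀ = 377.0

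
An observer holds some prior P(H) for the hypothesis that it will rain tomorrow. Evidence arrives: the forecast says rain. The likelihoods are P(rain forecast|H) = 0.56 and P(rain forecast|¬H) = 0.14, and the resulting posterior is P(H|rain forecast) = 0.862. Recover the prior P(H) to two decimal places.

P(H) = 0.61

Bayes' rule in odds form gives O(H|E) = O(H)·[P(E|H)/P(E|¬H)], hence O(H) = O(H|E)/LR.
Posterior odds = 0.862/(1−0.862) = 6.2464. LR = 0.56/0.14 = 4.0000.
Prior odds = 6.2464/4.0000 = 1.5616, so P(H) = 1.5616/(1+1.5616) ≈ 0.61.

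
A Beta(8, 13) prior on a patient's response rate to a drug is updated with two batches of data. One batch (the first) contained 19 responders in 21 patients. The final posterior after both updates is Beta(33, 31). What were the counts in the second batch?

6 responders and 16 non-responders

Sequential conjugate updates are equivalent to a single update on the pooled data, so total successes = posterior α − prior α and total failures = posterior β − prior β.
Total across both batches: 33−8=25 responders, 31−13=18 non-responders.
Subtract the first batch: 25−19=6 responders and 18−2=16 non-responders.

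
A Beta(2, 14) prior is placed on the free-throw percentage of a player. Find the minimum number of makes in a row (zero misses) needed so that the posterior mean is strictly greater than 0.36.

k = 6

After k makes and 0 misses the posterior is Beta(2+k, 14), with mean (2+k)/(2+14+k).
Set (2+k)/(16+k) > 0.36 and solve: k > (0.36·16 − 2)/(1 − 0.36) = 5.875.
The smallest integer exceeding 5.875 is 6.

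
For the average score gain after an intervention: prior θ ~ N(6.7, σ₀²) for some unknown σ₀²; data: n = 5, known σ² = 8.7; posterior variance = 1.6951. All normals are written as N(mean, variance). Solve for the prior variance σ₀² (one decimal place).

σ₀² = 65.7

For the Normal–Normal model with known σ², precisions add: τ_n = τ₀ + n/σ².
So 1/σ₀² = 1/1.6951 − 5/8.7 = 0.589936 − 0.574713 = 0.015223.
Hence σ₀² = 1/0.015223 ≈ 65.7.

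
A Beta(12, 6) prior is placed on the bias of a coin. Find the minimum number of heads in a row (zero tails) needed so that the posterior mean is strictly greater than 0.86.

k = 25

After k heads and 0 tails the posterior is Beta(12+k, 6), with mean (12+k)/(12+6+k).
Set (12+k)/(18+k) > 0.86 and solve: k > (0.86·18 − 12)/(1 − 0.86) = 24.857.
The smallest integer exceeding 24.857 is 25.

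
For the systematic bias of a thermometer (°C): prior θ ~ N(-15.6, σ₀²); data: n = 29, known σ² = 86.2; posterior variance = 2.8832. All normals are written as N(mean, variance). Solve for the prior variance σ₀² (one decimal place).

For the Normal–Normal model with known σ², precisions add: τ_n = τ₀ + n/σ².
So 1/σ₀² = 1/2.8832 − 29/86.2 = 0.346837 − 0.336427 = 0.010410.
Hence σ₀² = 1/0.010410 ≈ 96.1.

σ₀² = 96.1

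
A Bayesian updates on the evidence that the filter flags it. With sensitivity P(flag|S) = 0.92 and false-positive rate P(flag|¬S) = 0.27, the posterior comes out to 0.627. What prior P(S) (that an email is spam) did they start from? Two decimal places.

Bayes' rule in odds form gives O(S|E) = O(S)·[P(E|S)/P(E|¬S)], hence O(S) = O(S|E)/LR.
Posterior odds = 0.627/(1−0.627) = 1.6810. LR = 0.92/0.27 = 3.4074.
Prior odds = 1.6810/3.4074 = 0.4933, so P(S) = 0.4933/(1+0.4933) ≈ 0.33.

P(S) = 0.33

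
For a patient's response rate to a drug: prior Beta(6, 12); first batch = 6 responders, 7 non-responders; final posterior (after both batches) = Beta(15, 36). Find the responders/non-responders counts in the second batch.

Sequential conjugate updates are equivalent to a single update on the pooled data, so total successes = posterior α − prior α and total failures = posterior β − prior β.
Total across both batches: 15−6=9 responders, 36−12=24 non-responders.
Subtract the first batch: 9−6=3 responders and 24−7=17 non-responders.

3 responders and 17 non-responders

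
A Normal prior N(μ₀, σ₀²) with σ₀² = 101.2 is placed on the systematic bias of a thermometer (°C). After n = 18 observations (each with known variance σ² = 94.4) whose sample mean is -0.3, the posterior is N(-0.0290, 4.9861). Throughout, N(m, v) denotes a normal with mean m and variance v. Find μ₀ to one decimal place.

μ₀ = 5.2

With known observation variance, the Normal–Normal posterior has precision τ_n = τ₀ + n/σ² and mean μ_n = (τ₀μ₀ + (n/σ²)x̄)/τ_n.
Here τ₀ = 1/101.2 = 0.009881 and τ_data = 18/94.4 = 0.190678, so τ_n = 0.200559.
Rearranging for μ₀: μ₀ = (μ_n·τ_n − τ_data·x̄)/τ₀ = (-0.0290·0.200559 − 0.190678·-0.3) / 0.009881 = 0.051387/0.009881 ≈ 5.2.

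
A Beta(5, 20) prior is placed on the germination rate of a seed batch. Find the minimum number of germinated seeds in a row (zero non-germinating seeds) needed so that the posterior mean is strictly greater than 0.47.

k = 13

After k germinated seeds and 0 non-germinating seeds the posterior is Beta(5+k, 20), with mean (5+k)/(5+20+k).
Set (5+k)/(25+k) > 0.47 and solve: k > (0.47·25 − 5)/(1 − 0.47) = 12.736.
The smallest integer exceeding 12.736 is 13, and checking k=13: (18)/(38) = 0.4737 > 0.47.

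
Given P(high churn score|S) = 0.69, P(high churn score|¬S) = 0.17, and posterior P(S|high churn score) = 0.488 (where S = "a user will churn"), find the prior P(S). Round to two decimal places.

P(S) = 0.19

In odds form, posterior odds = prior odds × likelihood ratio, so prior odds = posterior odds ÷ LR.
Posterior odds = 0.488/(1−0.488) = 0.9531. LR = 0.69/0.17 = 4.0588.
Prior odds = 0.9531/4.0588 = 0.2348, so P(S) = 0.2348/(1+0.2348) ≈ 0.19.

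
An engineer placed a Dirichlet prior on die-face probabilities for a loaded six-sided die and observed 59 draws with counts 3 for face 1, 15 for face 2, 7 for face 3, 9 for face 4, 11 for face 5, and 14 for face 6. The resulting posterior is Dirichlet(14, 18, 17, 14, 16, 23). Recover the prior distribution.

For a Dirichlet(α) prior with multinomial counts c, the posterior is Dirichlet(α + c) componentwise.
Subtract each count from the matching posterior parameter: 14−3=11, 18−15=3, 17−7=10, 14−9=5, 16−11=5, 23−14=9.

Dirichlet(11, 3, 10, 5, 5, 9)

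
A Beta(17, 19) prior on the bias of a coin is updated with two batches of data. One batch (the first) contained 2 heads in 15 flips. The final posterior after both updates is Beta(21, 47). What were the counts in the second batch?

2 heads and 15 tails

Sequential conjugate updates are equivalent to a single update on the pooled data, so total successes = posterior α − prior α and total failures = posterior β − prior β.
Total across both batches: 21−17=4 heads, 47−19=28 tails.
Subtract the first batch: 4−2=2 heads and 28−13=15 tails.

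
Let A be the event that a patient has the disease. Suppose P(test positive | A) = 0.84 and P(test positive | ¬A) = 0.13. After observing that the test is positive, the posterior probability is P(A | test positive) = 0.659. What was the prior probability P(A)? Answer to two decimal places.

Bayes' rule in odds form gives O(A|E) = O(A)·[P(E|A)/P(E|¬A)], hence O(A) = O(A|E)/LR.
Posterior odds = 0.659/(1−0.659) = 1.9326. LR = 0.84/0.13 = 6.4615.
Prior odds = 1.9326/6.4615 = 0.2991, so P(A) = 0.2991/(1+0.2991) ≈ 0.23.

P(A) = 0.23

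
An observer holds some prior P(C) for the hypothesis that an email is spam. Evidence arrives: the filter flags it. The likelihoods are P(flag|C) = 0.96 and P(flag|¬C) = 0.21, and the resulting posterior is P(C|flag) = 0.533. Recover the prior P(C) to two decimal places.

P(C) = 0.20

Bayes' rule in odds form gives O(C|E) = O(C)·[P(E|C)/P(E|¬C)], hence O(C) = O(C|E)/LR.
Posterior odds = 0.533/(1−0.533) = 1.1413. LR = 0.96/0.21 = 4.5714.
Prior odds = 1.1413/4.5714 = 0.2497, so P(C) = 0.2497/(1+0.2497) ≈ 0.20.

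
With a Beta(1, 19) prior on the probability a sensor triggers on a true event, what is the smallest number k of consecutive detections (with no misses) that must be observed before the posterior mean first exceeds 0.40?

k = 12

After k detections and 0 misses the posterior is Beta(1+k, 19), with mean (1+k)/(1+19+k).
Set (1+k)/(20+k) > 0.40 and solve: k > (0.40·20 − 1)/(1 − 0.40) = 11.667.
The smallest integer exceeding 11.667 is 12.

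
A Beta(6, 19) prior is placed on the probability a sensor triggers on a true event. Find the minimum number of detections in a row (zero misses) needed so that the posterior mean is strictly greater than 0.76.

After k detections and 0 misses the posterior is Beta(6+k, 19), with mean (6+k)/(6+19+k).
Set (6+k)/(25+k) > 0.76 and solve: k > (0.76·25 − 6)/(1 − 0.76) = 54.167.
The smallest integer exceeding 54.167 is 55.

k = 55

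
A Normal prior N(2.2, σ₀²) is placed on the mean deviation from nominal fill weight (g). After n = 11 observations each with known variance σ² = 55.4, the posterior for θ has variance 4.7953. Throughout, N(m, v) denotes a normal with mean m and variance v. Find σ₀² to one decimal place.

For the Normal–Normal model with known σ², precisions add: τ_n = τ₀ + n/σ².
So 1/σ₀² = 1/4.7953 − 11/55.4 = 0.208538 − 0.198556 = 0.009982.
Hence σ₀² = 1/0.009982 ≈ 100.2.

σ₀² = 100.2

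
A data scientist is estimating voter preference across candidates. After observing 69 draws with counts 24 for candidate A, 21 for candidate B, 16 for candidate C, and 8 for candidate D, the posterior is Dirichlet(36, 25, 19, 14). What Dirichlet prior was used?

Dirichlet(12, 4, 3, 6)

For a Dirichlet(α) prior with multinomial counts c, the posterior is Dirichlet(α + c) componentwise.
Subtract each count from the matching posterior parameter: 36−24=12, 25−21=4, 19−16=3, 14−8=6.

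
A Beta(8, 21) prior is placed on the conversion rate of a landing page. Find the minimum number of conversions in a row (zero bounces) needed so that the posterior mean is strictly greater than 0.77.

k = 63

After k conversions and 0 bounces the posterior is Beta(8+k, 21), with mean (8+k)/(8+21+k).
Set (8+k)/(29+k) > 0.77 and solve: k > (0.77·29 − 8)/(1 − 0.77) = 62.304.
The smallest integer exceeding 62.304 is 63, and checking k=63: (71)/(92) = 0.7717 > 0.77.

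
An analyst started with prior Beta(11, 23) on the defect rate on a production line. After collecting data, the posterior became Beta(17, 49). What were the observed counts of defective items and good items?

6 defective items and 26 good items

Beta is conjugate to the binomial likelihood: posterior = Beta(a+s, b+f).
Match parameters: s=17−11=6, f=49−23=26.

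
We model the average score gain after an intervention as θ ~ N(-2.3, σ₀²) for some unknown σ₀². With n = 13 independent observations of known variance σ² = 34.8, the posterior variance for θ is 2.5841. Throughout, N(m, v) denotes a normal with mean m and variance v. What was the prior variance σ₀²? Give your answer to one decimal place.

σ₀² = 74.5

For the Normal–Normal model with known σ², precisions add: τ_n = τ₀ + n/σ².
So 1/σ₀² = 1/2.5841 − 13/34.8 = 0.386982 − 0.373563 = 0.013419.
Hence σ₀² = 1/0.013419 ≈ 74.5.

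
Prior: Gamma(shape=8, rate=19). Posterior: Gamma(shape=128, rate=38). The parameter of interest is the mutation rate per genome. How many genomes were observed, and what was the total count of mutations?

Gamma–Poisson conjugacy: posterior shape = α + Σxᵢ, posterior rate = β + n.
Matching: Σxᵢ = 128 − 8 = 120 and n = 38 − 19 = 19.

n = 19 genomes with total 120 mutations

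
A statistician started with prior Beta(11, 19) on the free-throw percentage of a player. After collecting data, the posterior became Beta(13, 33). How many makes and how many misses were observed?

A Beta(a, b) prior with s successes and f failures in binomial data gives a Beta(a+s, b+f) posterior.
Match parameters: s=13−11=2, f=33−19=14.

2 makes and 14 misses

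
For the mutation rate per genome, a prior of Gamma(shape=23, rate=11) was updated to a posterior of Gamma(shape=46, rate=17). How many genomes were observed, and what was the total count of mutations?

A Gamma(α, β) prior (rate parametrization) on a Poisson rate with n observations summing to S gives posterior Gamma(α+S, β+n).
Matching: Σxᵢ = 46 − 23 = 23 and n = 17 − 11 = 6.

n = 6 genomes with total 23 mutations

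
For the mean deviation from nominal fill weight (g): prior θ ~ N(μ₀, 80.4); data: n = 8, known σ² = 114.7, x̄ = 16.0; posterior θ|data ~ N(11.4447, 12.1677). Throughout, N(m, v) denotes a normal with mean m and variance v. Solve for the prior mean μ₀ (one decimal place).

The posterior mean is a precision-weighted average: μ_n = (τ₀μ₀ + τ_data·x̄)/(τ₀+τ_data), with τ₀=1/σ₀² and τ_data=n/σ².
Here τ₀ = 1/80.4 = 0.012438 and τ_data = 8/114.7 = 0.069747, so τ_n = 0.082185.
Rearranging for μ₀: μ₀ = (μ_n·τ_n − τ_data·x̄)/τ₀ = (11.4447·0.082185 − 0.069747·16.0) / 0.012438 = -0.175369/0.012438 ≈ -14.1.

μ₀ = -14.1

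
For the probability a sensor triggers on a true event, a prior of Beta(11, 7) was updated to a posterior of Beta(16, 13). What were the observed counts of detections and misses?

5 detections and 6 misses

A Beta(α, β) prior with s successes and f failures in binomial data gives a Beta(α+s, β+f) posterior.
So s = 16 − 11 = 5 and f = 13 − 7 = 6.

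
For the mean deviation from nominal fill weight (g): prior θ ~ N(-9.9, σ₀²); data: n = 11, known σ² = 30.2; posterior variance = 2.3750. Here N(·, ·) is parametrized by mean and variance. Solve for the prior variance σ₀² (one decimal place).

σ₀² = 17.6

Posterior precision equals prior precision plus data precision: 1/σ_n² = 1/σ₀² + n/σ².
So 1/σ₀² = 1/2.3750 − 11/30.2 = 0.421053 − 0.364238 = 0.056815.
Hence σ₀² = 1/0.056815 ≈ 17.6.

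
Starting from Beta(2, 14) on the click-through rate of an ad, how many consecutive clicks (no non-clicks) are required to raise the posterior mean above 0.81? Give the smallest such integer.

k = 58

After k clicks and 0 non-clicks the posterior is Beta(2+k, 14), with mean (2+k)/(2+14+k).
Set (2+k)/(16+k) > 0.81 and solve: k > (0.81·16 − 2)/(1 − 0.81) = 57.684.
The smallest integer exceeding 57.684 is 58, and checking k=58: (60)/(74) = 0.8108 > 0.81.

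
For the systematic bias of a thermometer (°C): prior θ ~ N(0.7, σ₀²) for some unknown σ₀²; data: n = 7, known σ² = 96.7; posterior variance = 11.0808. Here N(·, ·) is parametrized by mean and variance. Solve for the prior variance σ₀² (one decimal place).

Posterior precision equals prior precision plus data precision: 1/σ_n² = 1/σ₀² + n/σ².
So 1/σ₀² = 1/11.0808 − 7/96.7 = 0.090246 − 0.072389 = 0.017857.
Hence σ₀² = 1/0.017857 ≈ 56.0.

σ₀² = 56.0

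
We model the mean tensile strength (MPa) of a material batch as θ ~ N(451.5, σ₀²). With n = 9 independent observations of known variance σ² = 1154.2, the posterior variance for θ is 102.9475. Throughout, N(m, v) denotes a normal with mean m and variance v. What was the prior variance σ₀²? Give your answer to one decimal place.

σ₀² = 521.9

Posterior precision equals prior precision plus data precision: 1/σ_n² = 1/σ₀² + n/σ².
So 1/σ₀² = 1/102.9475 − 9/1154.2 = 0.009714 − 0.007798 = 0.001916.
Hence σ₀² = 1/0.001916 ≈ 521.9.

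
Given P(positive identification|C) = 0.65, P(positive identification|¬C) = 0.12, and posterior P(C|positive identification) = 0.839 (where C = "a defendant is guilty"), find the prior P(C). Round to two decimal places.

P(C) = 0.49

In odds form, posterior odds = prior odds × likelihood ratio, so prior odds = posterior odds ÷ LR.
Posterior odds = 0.839/(1−0.839) = 5.2112. LR = 0.65/0.12 = 5.4167.
Prior odds = 5.2112/5.4167 = 0.9621, so P(C) = 0.9621/(1+0.9621) ≈ 0.49.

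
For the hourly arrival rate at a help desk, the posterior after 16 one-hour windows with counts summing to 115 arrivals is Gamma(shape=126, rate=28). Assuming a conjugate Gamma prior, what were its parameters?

Gamma–Poisson conjugacy: posterior shape = α + Σxᵢ, posterior rate = β + n.
So α = 126 − 115 = 11 and β = 28 − 16 = 12.

Gamma(shape=11, rate=12)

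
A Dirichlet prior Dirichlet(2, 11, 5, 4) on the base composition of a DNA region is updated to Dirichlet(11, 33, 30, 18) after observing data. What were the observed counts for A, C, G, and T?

counts (9, 22, 25, 14)

For a Dirichlet(α) prior with multinomial counts c, the posterior is Dirichlet(α + c) componentwise.
Counts are posterior − prior componentwise: 11−2=9, 33−11=22, 30−5=25, 18−4=14.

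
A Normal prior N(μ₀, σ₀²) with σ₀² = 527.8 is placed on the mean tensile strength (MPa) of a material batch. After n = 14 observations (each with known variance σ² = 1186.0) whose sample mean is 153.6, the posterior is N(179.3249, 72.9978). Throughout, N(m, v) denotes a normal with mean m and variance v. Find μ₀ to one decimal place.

With known observation variance, the Normal–Normal posterior has precision τ_n = τ₀ + n/σ² and mean μ_n = (τ₀μ₀ + (n/σ²)x̄)/τ_n.
Here τ₀ = 1/527.8 = 0.001895 and τ_data = 14/1186.0 = 0.011804, so τ_n = 0.013699.
Rearranging for μ₀: μ₀ = (μ_n·τ_n − τ_data·x̄)/τ₀ = (179.3249·0.013699 − 0.011804·153.6) / 0.001895 = 0.643477/0.001895 ≈ 339.6.

μ₀ = 339.6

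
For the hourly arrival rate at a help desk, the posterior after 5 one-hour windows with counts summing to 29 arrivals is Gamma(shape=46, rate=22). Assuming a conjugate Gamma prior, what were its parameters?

Gamma(shape=17, rate=17)

A Gamma(α, β) prior (rate parametrization) on a Poisson rate with n observations summing to S gives posterior Gamma(α+S, β+n).
So α = 46 − 29 = 17 and β = 22 − 5 = 17.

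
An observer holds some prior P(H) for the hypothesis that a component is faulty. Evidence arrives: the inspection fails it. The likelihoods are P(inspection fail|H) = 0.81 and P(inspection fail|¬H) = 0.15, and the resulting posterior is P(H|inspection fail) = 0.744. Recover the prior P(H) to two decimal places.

Bayes' rule in odds form gives O(H|E) = O(H)·[P(E|H)/P(E|¬H)], hence O(H) = O(H|E)/LR.
Posterior odds = 0.744/(1−0.744) = 2.9062. LR = 0.81/0.15 = 5.4000.
Prior odds = 2.9062/5.4000 = 0.5382, so P(H) = 0.5382/(1+0.5382) ≈ 0.35.

P(H) = 0.35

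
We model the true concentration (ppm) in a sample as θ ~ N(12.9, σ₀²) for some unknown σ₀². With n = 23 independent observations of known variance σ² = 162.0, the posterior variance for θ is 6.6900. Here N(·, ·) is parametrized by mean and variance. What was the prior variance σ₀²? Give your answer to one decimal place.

For the Normal–Normal model with known σ², precisions add: τ_n = τ₀ + n/σ².
So 1/σ₀² = 1/6.6900 − 23/162.0 = 0.149477 − 0.141975 = 0.007502.
Hence σ₀² = 1/0.007502 ≈ 133.3.

σ₀² = 133.3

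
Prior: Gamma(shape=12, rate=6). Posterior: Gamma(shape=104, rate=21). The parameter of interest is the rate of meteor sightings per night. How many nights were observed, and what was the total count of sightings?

n = 15 nights with total 92 sightings

Gamma–Poisson conjugacy: posterior shape = α + Σxᵢ, posterior rate = β + n.
Matching: Σxᵢ = 104 − 12 = 92 and n = 21 − 6 = 15.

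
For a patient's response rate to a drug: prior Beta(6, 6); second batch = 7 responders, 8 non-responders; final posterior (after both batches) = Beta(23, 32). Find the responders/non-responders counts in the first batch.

10 responders and 18 non-responders

Because Beta–binomial updating is additive in the counts, the combined data contributed (α_post−α_prior, β_post−β_prior) successes and failures.
Total across both batches: 23−6=17 responders, 32−6=26 non-responders.
Subtract the second batch: 17−7=10 responders and 26−8=18 non-responders.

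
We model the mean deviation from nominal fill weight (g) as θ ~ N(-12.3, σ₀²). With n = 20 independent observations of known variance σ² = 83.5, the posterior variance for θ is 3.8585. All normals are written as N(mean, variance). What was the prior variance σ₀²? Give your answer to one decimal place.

For the Normal–Normal model with known σ², precisions add: τ_n = τ₀ + n/σ².
So 1/σ₀² = 1/3.8585 − 20/83.5 = 0.259168 − 0.239521 = 0.019647.
Hence σ₀² = 1/0.019647 ≈ 50.9.

σ₀² = 50.9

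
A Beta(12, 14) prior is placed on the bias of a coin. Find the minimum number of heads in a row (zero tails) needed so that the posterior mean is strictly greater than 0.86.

k = 75

After k heads and 0 tails the posterior is Beta(12+k, 14), with mean (12+k)/(12+14+k).
Set (12+k)/(26+k) > 0.86 and solve: k > (0.86·26 − 12)/(1 − 0.86) = 74.000.
The smallest integer exceeding 74.000 is 75.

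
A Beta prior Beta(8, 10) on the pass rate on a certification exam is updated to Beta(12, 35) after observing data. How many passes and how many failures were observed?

Under Beta–binomial conjugacy the posterior parameters are (a+s, b+f).
So s = 12 − 8 = 4 and f = 35 − 10 = 25.

4 passes and 25 failures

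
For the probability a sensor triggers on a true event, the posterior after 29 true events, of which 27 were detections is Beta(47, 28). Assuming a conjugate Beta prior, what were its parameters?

A Beta(a, b) prior with s successes and f failures in binomial data gives a Beta(a+s, b+f) posterior.
Subtract the data counts: 47−27=20, 28−2=26.

Beta(20, 26)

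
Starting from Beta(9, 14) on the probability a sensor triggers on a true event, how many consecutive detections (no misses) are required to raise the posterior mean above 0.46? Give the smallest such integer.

After k detections and 0 misses the posterior is Beta(9+k, 14), with mean (9+k)/(9+14+k).
Set (9+k)/(23+k) > 0.46 and solve: k > (0.46·23 − 9)/(1 − 0.46) = 2.926.
The smallest integer exceeding 2.926 is 3, and checking k=3: (12)/(26) = 0.4615 > 0.46.

k = 3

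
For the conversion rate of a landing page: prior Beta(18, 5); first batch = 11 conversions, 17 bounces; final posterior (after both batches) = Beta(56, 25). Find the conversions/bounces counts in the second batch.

Sequential conjugate updates are equivalent to a single update on the pooled data, so total successes = posterior α − prior α and total failures = posterior β − prior β.
Total across both batches: 56−18=38 conversions, 25−5=20 bounces.
Subtract the first batch: 38−11=27 conversions and 20−17=3 bounces.

27 conversions and 3 bounces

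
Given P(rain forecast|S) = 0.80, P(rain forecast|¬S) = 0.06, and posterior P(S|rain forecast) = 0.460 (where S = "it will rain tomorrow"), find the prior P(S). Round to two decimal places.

P(S) = 0.06

In odds form, posterior odds = prior odds × likelihood ratio, so prior odds = posterior odds ÷ LR.
Posterior odds = 0.460/(1−0.460) = 0.8519. LR = 0.80/0.06 = 13.3333.
Prior odds = 0.8519/13.3333 = 0.0639, so P(S) = 0.0639/(1+0.0639) ≈ 0.06.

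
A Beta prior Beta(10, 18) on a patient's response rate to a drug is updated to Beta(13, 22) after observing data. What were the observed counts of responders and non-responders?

3 responders and 4 non-responders

Beta is conjugate to the binomial likelihood: posterior = Beta(α+s, β+f).
Match parameters: s=13−10=3, f=22−18=4.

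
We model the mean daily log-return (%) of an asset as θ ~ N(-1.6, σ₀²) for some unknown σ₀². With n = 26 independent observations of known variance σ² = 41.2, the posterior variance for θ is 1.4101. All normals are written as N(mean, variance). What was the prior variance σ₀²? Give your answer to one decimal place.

σ₀² = 12.8

For the Normal–Normal model with known σ², precisions add: τ_n = τ₀ + n/σ².
So 1/σ₀² = 1/1.4101 − 26/41.2 = 0.709170 − 0.631068 = 0.078102.
Hence σ₀² = 1/0.078102 ≈ 12.8.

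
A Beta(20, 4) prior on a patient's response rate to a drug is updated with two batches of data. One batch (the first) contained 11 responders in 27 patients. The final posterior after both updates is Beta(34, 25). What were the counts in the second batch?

3 responders and 5 non-responders

Sequential conjugate updates are equivalent to a single update on the pooled data, so total successes = posterior α − prior α and total failures = posterior β − prior β.
Total across both batches: 34−20=14 responders, 25−4=21 non-responders.
Subtract the first batch: 14−11=3 responders and 21−16=5 non-responders.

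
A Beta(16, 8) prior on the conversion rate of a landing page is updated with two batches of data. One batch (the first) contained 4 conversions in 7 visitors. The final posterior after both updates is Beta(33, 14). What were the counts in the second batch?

Sequential conjugate updates are equivalent to a single update on the pooled data, so total successes = posterior α − prior α and total failures = posterior β − prior β.
Total across both batches: 33−16=17 conversions, 14−8=6 bounces.
Subtract the first batch: 17−4=13 conversions and 6−3=3 bounces.

13 conversions and 3 bounces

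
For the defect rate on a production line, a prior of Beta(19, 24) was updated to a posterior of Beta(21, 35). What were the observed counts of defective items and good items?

2 defective items and 11 good items

A Beta(a, b) prior with s successes and f failures in binomial data gives a Beta(a+s, b+f) posterior.
So s = 21 − 19 = 2 and f = 35 − 24 = 11.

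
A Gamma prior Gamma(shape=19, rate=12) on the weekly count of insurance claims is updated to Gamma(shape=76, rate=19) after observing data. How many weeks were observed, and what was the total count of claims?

A Gamma(α, β) prior (rate parametrization) on a Poisson rate with n observations summing to S gives posterior Gamma(α+S, β+n).
Matching: Σxᵢ = 76 − 19 = 57 and n = 19 − 12 = 7.

n = 7 weeks with total 57 claims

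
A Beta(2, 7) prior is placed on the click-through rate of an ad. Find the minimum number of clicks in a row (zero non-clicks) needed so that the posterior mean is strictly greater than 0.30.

After k clicks and 0 non-clicks the posterior is Beta(2+k, 7), with mean (2+k)/(2+7+k).
Set (2+k)/(9+k) > 0.30 and solve: k > (0.30·9 − 2)/(1 − 0.30) = 1.000.
The smallest integer exceeding 1.000 is 2.

k = 2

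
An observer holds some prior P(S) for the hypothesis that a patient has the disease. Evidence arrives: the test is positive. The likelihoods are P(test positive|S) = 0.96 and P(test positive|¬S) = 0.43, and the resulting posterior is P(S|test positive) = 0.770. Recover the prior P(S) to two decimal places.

Bayes' rule in odds form gives O(S|E) = O(S)·[P(E|S)/P(E|¬S)], hence O(S) = O(S|E)/LR.
Posterior odds = 0.770/(1−0.770) = 3.3478. LR = 0.96/0.43 = 2.2326.
Prior odds = 3.3478/2.2326 = 1.4995, so P(S) = 1.4995/(1+1.4995) ≈ 0.60.

P(S) = 0.60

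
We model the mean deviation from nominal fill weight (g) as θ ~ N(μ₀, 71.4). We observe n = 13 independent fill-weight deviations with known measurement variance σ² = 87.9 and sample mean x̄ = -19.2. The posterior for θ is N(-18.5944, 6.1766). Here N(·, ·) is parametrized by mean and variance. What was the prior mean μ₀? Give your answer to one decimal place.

μ₀ = -12.2

The posterior mean is a precision-weighted average: μ_n = (τ₀μ₀ + τ_data·x̄)/(τ₀+τ_data), with τ₀=1/σ₀² and τ_data=n/σ².
Here τ₀ = 1/71.4 = 0.014006 and τ_data = 13/87.9 = 0.147895, so τ_n = 0.161901.
Rearranging for μ₀: μ₀ = (μ_n·τ_n − τ_data·x̄)/τ₀ = (-18.5944·0.161901 − 0.147895·-19.2) / 0.014006 = -0.170868/0.014006 ≈ -12.2.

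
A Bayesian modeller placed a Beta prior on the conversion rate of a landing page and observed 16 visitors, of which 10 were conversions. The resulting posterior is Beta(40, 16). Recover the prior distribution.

Beta(30, 10)

A Beta(a, b) prior with s successes and f failures in binomial data gives a Beta(a+s, b+f) posterior.
Subtract the data counts: 40−10=30, 16−6=10.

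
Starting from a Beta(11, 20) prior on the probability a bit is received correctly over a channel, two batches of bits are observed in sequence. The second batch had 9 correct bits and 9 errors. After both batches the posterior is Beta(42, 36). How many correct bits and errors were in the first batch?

22 correct bits and 7 errors

Sequential conjugate updates are equivalent to a single update on the pooled data, so total successes = posterior α − prior α and total failures = posterior β − prior β.
Total across both batches: 42−11=31 correct bits, 36−20=16 errors.
Subtract the second batch: 31−9=22 correct bits and 16−9=7 errors.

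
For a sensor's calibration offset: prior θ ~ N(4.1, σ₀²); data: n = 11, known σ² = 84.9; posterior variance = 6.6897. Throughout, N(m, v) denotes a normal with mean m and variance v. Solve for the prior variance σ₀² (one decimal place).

σ₀² = 50.2

Posterior precision equals prior precision plus data precision: 1/σ_n² = 1/σ₀² + n/σ².
So 1/σ₀² = 1/6.6897 − 11/84.9 = 0.149484 − 0.129564 = 0.019920.
Hence σ₀² = 1/0.019920 ≈ 50.2.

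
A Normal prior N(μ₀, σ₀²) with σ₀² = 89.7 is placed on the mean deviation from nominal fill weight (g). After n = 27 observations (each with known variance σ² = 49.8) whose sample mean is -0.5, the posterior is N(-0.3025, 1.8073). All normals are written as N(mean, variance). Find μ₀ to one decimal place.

The posterior mean is a precision-weighted average: μ_n = (τ₀μ₀ + τ_data·x̄)/(τ₀+τ_data), with τ₀=1/σ₀² and τ_data=n/σ².
Here τ₀ = 1/89.7 = 0.011148 and τ_data = 27/49.8 = 0.542169, so τ_n = 0.553317.
Rearranging for μ₀: μ₀ = (μ_n·τ_n − τ_data·x̄)/τ₀ = (-0.3025·0.553317 − 0.542169·-0.5) / 0.011148 = 0.103706/0.011148 ≈ 9.3.

μ₀ = 9.3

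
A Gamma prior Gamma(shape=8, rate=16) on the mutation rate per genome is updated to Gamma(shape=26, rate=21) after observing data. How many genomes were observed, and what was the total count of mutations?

n = 5 genomes with total 18 mutations

Gamma–Poisson conjugacy: posterior shape = α + Σxᵢ, posterior rate = β + n.
Matching: Σxᵢ = 26 − 8 = 18 and n = 21 − 16 = 5.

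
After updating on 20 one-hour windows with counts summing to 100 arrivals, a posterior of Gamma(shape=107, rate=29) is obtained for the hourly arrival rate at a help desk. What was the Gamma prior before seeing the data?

Gamma–Poisson conjugacy: posterior shape = α + Σxᵢ, posterior rate = β + n.
So α = 107 − 100 = 7 and β = 29 − 20 = 9.

Gamma(shape=7, rate=9)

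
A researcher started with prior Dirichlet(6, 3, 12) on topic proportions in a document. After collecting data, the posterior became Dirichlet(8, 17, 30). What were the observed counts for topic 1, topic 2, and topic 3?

counts (2, 14, 18)

For a Dirichlet(α) prior with multinomial counts c, the posterior is Dirichlet(α + c) componentwise.
Counts are posterior − prior componentwise: 8−6=2, 17−3=14, 30−12=18.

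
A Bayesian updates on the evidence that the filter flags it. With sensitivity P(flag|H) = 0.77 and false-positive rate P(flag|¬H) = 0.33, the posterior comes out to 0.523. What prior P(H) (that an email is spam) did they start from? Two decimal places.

P(H) = 0.32

Bayes' rule in odds form gives O(H|E) = O(H)·[P(E|H)/P(E|¬H)], hence O(H) = O(H|E)/LR.
Posterior odds = 0.523/(1−0.523) = 1.0964. LR = 0.77/0.33 = 2.3333.
Prior odds = 1.0964/2.3333 = 0.4699, so P(H) = 0.4699/(1+0.4699) ≈ 0.32.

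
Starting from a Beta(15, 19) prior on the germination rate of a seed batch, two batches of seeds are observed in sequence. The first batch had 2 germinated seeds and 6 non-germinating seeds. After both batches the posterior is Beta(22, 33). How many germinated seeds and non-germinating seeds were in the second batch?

Because Beta–binomial updating is additive in the counts, the combined data contributed (α_post−α_prior, β_post−β_prior) successes and failures.
Total across both batches: 22−15=7 germinated seeds, 33−19=14 non-germinating seeds.
Subtract the first batch: 7−2=5 germinated seeds and 14−6=8 non-germinating seeds.

5 germinated seeds and 8 non-germinating seeds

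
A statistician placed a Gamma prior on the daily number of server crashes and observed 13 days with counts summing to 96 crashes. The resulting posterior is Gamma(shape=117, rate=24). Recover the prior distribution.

Gamma(shape=21, rate=11)

Gamma–Poisson conjugacy: posterior shape = α + Σxᵢ, posterior rate = β + n.
So α = 117 − 96 = 21 and β = 24 − 13 = 11.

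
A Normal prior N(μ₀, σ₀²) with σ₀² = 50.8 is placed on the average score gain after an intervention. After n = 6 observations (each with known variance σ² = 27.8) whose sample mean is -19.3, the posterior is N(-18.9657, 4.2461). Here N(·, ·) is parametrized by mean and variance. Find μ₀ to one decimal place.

With known observation variance, the Normal–Normal posterior has precision τ_n = τ₀ + n/σ² and mean μ_n = (τ₀μ₀ + (n/σ²)x̄)/τ_n.
Here τ₀ = 1/50.8 = 0.019685 and τ_data = 6/27.8 = 0.215827, so τ_n = 0.235512.
Rearranging for μ₀: μ₀ = (μ_n·τ_n − τ_data·x̄)/τ₀ = (-18.9657·0.235512 − 0.215827·-19.3) / 0.019685 = -0.301189/0.019685 ≈ -15.3.

μ₀ = -15.3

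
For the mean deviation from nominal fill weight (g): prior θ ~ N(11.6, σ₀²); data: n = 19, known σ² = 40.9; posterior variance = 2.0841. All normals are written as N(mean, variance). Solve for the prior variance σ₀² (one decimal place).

For the Normal–Normal model with known σ², precisions add: τ_n = τ₀ + n/σ².
So 1/σ₀² = 1/2.0841 − 19/40.9 = 0.479823 − 0.464548 = 0.015275.
Hence σ₀² = 1/0.015275 ≈ 65.5.

σ₀² = 65.5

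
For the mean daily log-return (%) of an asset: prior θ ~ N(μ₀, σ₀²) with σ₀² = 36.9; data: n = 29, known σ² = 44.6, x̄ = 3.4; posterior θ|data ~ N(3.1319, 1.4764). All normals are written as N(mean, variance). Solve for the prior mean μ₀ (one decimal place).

μ₀ = -3.3

With known observation variance, the Normal–Normal posterior has precision τ_n = τ₀ + n/σ² and mean μ_n = (τ₀μ₀ + (n/σ²)x̄)/τ_n.
Here τ₀ = 1/36.9 = 0.027100 and τ_data = 29/44.6 = 0.650224, so τ_n = 0.677324.
Rearranging for μ₀: μ₀ = (μ_n·τ_n − τ_data·x̄)/τ₀ = (3.1319·0.677324 − 0.650224·3.4) / 0.027100 = -0.089451/0.027100 ≈ -3.3.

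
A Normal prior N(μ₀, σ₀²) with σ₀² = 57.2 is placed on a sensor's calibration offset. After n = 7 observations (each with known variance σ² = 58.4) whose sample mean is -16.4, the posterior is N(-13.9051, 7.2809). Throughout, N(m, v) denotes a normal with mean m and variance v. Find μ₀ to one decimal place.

μ₀ = 3.2

With known observation variance, the Normal–Normal posterior has precision τ_n = τ₀ + n/σ² and mean μ_n = (τ₀μ₀ + (n/σ²)x̄)/τ_n.
Here τ₀ = 1/57.2 = 0.017483 and τ_data = 7/58.4 = 0.119863, so τ_n = 0.137346.
Rearranging for μ₀: μ₀ = (μ_n·τ_n − τ_data·x̄)/τ₀ = (-13.9051·0.137346 − 0.119863·-16.4) / 0.017483 = 0.055943/0.017483 ≈ 3.2.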